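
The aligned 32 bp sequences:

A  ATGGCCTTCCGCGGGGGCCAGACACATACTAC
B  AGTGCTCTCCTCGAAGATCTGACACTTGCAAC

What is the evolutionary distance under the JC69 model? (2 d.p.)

0.59

The sequences differ at 13 of 32 sites, so p = 13/32 = 0.40625.
d = −(3/4) ln(1 − 4p/3) = −0.75 ln(1 − 0.541667) = −0.75 ln(0.458333)
  = −0.75 × (-0.780159) = 0.585119 substitutions/site.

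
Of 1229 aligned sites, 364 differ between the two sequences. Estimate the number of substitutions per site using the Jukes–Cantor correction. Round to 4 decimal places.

p = 364/1229 ≈ 0.296176.
d = −(3/4) ln(1 − 4p/3) = −0.75 ln(1 − 0.394901) = −0.75 ln(0.605099)
  = −0.75 × (-0.502363) = 0.376772 substitutions/site.

0.3768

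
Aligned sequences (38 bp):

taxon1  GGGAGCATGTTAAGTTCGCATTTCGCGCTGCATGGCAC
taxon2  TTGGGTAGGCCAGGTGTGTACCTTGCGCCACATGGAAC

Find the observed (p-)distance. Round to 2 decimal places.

The sequences differ at 17 of 38 positions.
p = 17/38 = 0.447368… ≈ 0.45 (to 2 d.p.).

0.45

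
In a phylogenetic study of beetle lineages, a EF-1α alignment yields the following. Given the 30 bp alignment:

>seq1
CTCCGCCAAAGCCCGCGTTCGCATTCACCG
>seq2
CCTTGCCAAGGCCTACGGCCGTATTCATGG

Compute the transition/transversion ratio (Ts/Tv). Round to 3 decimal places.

Transitions are A↔G and C↔T; transversions are all other mismatches.
Transitions: 9. Transversions: 2.
R = 9/2 = 4.500.

4.500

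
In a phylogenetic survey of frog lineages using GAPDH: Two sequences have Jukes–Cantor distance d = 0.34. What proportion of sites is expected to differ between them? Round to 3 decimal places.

0.273

p = (3/4)(1 − e^(−4d/3)) = 0.75 × (1 − e^(-0.453333)) = 0.75 × (1 − 0.635506) = 0.273371.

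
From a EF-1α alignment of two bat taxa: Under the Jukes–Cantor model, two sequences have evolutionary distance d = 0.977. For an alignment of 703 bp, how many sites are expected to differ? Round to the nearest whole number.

384

Invert JC69: p = (3/4)(1 − e^(−4d/3)) = 0.75 × (1 − e^(-1.302667)) = 0.75 × (1 − 0.271806) = 0.546146.
Expected differing sites = pL ≈ 0.546146 × 703 = 383.940638 ≈ 384.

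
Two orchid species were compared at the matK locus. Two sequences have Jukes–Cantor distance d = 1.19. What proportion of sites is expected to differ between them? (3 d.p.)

0.597

p = (3/4)(1 − e^(−4d/3)) = 0.75 × (1 − e^(-1.586667)) = 0.75 × (1 − 0.204606) = 0.596546.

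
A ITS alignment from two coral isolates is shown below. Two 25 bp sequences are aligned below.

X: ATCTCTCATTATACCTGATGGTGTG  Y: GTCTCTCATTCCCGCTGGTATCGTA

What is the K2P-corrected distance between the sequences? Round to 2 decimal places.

0.61

Of 25 sites, 6 differences are transitions and 4 are transversions, so P = 6/25 = 0.24 and Q = 4/25 = 0.16.
Under the Kimura two-parameter model, d = −½ ln(1 − 2P − Q) − ¼ ln(1 − 2Q).
1 − 2P − Q = 0.36, giving −½ ln(0.36) = 0.510826.
1 − 2Q = 0.68, giving −¼ ln(0.68) = 0.096416.
d = 0.510826 + 0.096416 = 0.607242.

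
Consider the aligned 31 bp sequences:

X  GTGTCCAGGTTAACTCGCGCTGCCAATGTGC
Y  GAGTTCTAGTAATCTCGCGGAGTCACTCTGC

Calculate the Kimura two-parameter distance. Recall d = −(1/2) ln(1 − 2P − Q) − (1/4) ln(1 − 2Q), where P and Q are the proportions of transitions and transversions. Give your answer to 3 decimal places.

0.482

Of 31 sites, 3 differences are transitions and 8 are transversions, so P = 3/31 ≈ 0.096774 and Q = 8/31 ≈ 0.258065.
Under the Kimura two-parameter model, d = −½ ln(1 − 2P − Q) − ¼ ln(1 − 2Q).
1 − 2P − Q = 0.548387, giving −½ ln(0.548387) = 0.300387.
1 − 2Q = 0.48387, giving −¼ ln(0.48387) = 0.181485.
d = 0.300387 + 0.181485 = 0.481872.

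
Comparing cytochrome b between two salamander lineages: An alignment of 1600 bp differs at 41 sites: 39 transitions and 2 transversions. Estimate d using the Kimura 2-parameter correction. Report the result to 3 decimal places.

P = 39/1600 = 0.024375 and Q = 2/1600 = 0.00125.
Under the Kimura two-parameter model, d = −½ ln(1 − 2P − Q) − ¼ ln(1 − 2Q).
1 − 2P − Q = 0.95, giving −½ ln(0.95) = 0.025647.
1 − 2Q = 0.9975, giving −¼ ln(0.9975) = 0.000626.
d = 0.025647 + 0.000626 = 0.026273.

0.026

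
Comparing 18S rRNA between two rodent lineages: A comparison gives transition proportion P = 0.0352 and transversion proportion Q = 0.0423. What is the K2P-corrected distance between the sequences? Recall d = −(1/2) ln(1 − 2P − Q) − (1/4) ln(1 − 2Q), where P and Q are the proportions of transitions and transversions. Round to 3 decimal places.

0.082

Under the Kimura two-parameter model, d = −½ ln(1 − 2P − Q) − ¼ ln(1 − 2Q).
1 − 2P − Q = 0.8873, giving −½ ln(0.8873) = 0.059786.
1 − 2Q = 0.9154, giving −¼ ln(0.9154) = 0.022099.
d = 0.059786 + 0.022099 = 0.081885.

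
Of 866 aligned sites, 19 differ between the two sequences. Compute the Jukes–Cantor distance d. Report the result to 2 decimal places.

0.02

p = 19/866 ≈ 0.02194.
d = −(3/4) ln(1 − 4p/3) = −0.75 ln(1 − 0.029253) = −0.75 ln(0.970747)
  = −0.75 × (-0.029689) = 0.022267 substitutions/site.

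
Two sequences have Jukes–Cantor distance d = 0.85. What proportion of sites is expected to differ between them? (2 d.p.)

0.51

p = (3/4)(1 − e^(−4d/3)) = 0.75 × (1 − e^(-1.133333)) = 0.75 × (1 − 0.321958) = 0.508532.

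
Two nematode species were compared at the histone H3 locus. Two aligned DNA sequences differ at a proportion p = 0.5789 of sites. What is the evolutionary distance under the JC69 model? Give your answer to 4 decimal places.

d = −(3/4) ln(1 − 4p/3) = −0.75 ln(1 − 0.771867) = −0.75 ln(0.228133)
  = −0.75 × (-1.477826) = 1.108370 substitutions/site.

1.1084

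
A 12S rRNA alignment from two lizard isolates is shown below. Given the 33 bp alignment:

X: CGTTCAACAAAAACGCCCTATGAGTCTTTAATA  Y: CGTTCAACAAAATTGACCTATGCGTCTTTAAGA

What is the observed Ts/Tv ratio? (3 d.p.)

Transitions are A↔G and C↔T; transversions are all other mismatches.
Transitions: 1. Transversions: 4.
R = 1/4 = 0.250.

0.250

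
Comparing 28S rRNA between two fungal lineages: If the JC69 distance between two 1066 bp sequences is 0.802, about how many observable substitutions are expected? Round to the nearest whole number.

525

Invert JC69: p = (3/4)(1 − e^(−4d/3)) = 0.75 × (1 − e^(-1.069333)) = 0.75 × (1 − 0.343237) = 0.492572.
Expected differing sites = pL ≈ 0.492572 × 1066 = 525.081752 ≈ 525.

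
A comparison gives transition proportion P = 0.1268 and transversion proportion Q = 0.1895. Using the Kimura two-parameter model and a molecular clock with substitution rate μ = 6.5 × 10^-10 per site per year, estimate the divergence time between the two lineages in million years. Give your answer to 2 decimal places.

Under the Kimura two-parameter model, d = −½ ln(1 − 2P − Q) − ¼ ln(1 − 2Q).
1 − 2P − Q = 0.5569, giving −½ ln(0.5569) = 0.292685.
1 − 2Q = 0.621, giving −¼ ln(0.621) = 0.119106.
d = 0.292685 + 0.119106 = 0.411791.
Under a molecular clock d = 2μt, so t = d/(2μ) = 0.411791 / (2 × 6.5 × 10^-10) = 316.76 million years.

316.76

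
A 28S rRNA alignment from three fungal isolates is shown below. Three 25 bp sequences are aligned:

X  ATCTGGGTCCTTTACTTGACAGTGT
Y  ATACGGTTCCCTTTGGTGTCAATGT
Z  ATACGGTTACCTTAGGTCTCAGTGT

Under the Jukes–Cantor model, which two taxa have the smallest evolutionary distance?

X–Y: 9/25 differ, p = 0.360, d = 0.490.
X–Z: 9/25 differ, p = 0.360, d = 0.490.
Y–Z: 4/25 differ, p = 0.160, d = 0.180.
The smallest distance is between Y and Z.

Y and Z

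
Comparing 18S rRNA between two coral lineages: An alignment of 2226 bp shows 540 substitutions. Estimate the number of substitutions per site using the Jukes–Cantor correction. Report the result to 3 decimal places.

p = 540/2226 ≈ 0.242588.
d = −(3/4) ln(1 − 4p/3) = −0.75 ln(1 − 0.323451) = −0.75 ln(0.676549)
  = −0.75 × (-0.390750) = 0.293063 substitutions/site.

0.293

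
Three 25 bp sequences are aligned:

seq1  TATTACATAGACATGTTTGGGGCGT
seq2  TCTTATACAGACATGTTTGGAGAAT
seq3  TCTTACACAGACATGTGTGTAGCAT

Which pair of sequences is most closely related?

seq1–seq2: 6/25 differ, p = 0.240, d = 0.289.
seq1–seq3: 6/25 differ, p = 0.240, d = 0.289.
seq2–seq3: 4/25 differ, p = 0.160, d = 0.180.
The smallest distance is between seq2 and seq3.

seq2 and seq3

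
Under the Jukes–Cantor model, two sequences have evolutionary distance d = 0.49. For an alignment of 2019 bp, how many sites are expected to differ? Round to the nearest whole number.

Invert JC69: p = (3/4)(1 − e^(−4d/3)) = 0.75 × (1 − e^(-0.653333)) = 0.75 × (1 − 0.520309) = 0.359768.
Expected differing sites = pL ≈ 0.359768 × 2019 = 726.371592 ≈ 726.

726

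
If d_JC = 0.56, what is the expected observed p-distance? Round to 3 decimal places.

0.395

p = (3/4)(1 − e^(−4d/3)) = 0.75 × (1 − e^(-0.746667)) = 0.75 × (1 − 0.473944) = 0.394542.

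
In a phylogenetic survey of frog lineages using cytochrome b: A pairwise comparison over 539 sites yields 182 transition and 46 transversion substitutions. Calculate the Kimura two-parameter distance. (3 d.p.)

P = 182/539 ≈ 0.337662 and Q = 46/539 ≈ 0.085343.
Under the Kimura two-parameter model, d = −½ ln(1 − 2P − Q) − ¼ ln(1 − 2Q).
1 − 2P − Q = 0.239333, giving −½ ln(0.239333) = 0.714950.
1 − 2Q = 0.829314, giving −¼ ln(0.829314) = 0.046789.
d = 0.714950 + 0.046789 = 0.761739.

0.762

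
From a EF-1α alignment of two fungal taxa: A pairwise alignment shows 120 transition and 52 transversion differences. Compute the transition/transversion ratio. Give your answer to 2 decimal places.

R = 120/52 = 2.307692… ≈ 2.31 (to 2 d.p.).

2.31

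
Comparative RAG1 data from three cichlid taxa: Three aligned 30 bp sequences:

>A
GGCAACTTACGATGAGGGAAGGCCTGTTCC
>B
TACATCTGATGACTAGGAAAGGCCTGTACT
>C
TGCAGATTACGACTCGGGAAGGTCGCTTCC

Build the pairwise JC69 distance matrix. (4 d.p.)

A–B: 10/30 sites differ → p ≈ 0.333333, d = −0.75 ln(1 − 0.444444) = 0.440839 ≈ 0.4408.
A–C: 9/30 sites differ → p = 0.3, d = −0.75 ln(1 − 0.4) = 0.383119 ≈ 0.3831.
B–C: 12/30 sites differ → p = 0.4, d = −0.75 ln(1 − 0.533333) = 0.571605 ≈ 0.5716.

d(A,B) = 0.4408, d(A,C) = 0.3831, d(B,C) = 0.5716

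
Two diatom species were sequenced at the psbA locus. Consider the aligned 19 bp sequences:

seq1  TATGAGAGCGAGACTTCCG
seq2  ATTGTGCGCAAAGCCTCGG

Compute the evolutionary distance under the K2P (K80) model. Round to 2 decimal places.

0.76

Of 19 sites, 4 differences are transitions and 5 are transversions, so P = 4/19 ≈ 0.210526 and Q = 5/19 ≈ 0.263158.
Under the Kimura two-parameter model, d = −½ ln(1 − 2P − Q) − ¼ ln(1 − 2Q).
1 − 2P − Q = 0.31579, giving −½ ln(0.31579) = 0.576339.
1 − 2Q = 0.473684, giving −¼ ln(0.473684) = 0.186804.
d = 0.576339 + 0.186804 = 0.763143.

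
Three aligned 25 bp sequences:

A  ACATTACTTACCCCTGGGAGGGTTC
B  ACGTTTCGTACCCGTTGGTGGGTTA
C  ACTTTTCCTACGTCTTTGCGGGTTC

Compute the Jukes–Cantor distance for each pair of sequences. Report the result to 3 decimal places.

d(A,B) = 0.351, d(A,C) = 0.417, d(B,C) = 0.417

A–B: 7/25 sites differ → p = 0.28, d = −0.75 ln(1 − 0.373333) = 0.350505 ≈ 0.351.
A–C: 8/25 sites differ → p = 0.32, d = −0.75 ln(1 − 0.426667) = 0.417216 ≈ 0.417.
B–C: 8/25 sites differ → p = 0.32, d = −0.75 ln(1 − 0.426667) = 0.417216 ≈ 0.417.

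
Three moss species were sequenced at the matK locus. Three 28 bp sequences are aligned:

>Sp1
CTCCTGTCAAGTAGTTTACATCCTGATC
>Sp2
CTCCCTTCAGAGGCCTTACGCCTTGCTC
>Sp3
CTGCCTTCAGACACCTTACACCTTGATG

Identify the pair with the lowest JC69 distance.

Sp1–Sp2: 12/28 differ, p = 0.429, d = 0.635.
Sp1–Sp3: 11/28 differ, p = 0.393, d = 0.556.
Sp2–Sp3: 6/28 differ, p = 0.214, d = 0.252.
The smallest distance is between Sp2 and Sp3.

Sp2 and Sp3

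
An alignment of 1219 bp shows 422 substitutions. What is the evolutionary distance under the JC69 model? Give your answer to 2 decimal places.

0.46

p = 422/1219 ≈ 0.346185.
d = −(3/4) ln(1 − 4p/3) = −0.75 ln(1 − 0.46158) = −0.75 ln(0.53842)
  = −0.75 × (-0.619116) = 0.464337 substitutions/site.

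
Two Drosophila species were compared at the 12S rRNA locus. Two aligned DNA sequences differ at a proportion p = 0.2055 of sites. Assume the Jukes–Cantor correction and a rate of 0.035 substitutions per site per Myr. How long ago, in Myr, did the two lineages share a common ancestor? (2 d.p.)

3.43

d = −(3/4) ln(1 − 4p/3) = −0.75 ln(1 − 0.274) = −0.75 ln(0.726)
  = −0.75 × (-0.320205) = 0.240154 substitutions/site.
Under a molecular clock d = 2μt, so t = d/(2μ) = 0.240154 / (2 × 0.035) = 3.43 Myr.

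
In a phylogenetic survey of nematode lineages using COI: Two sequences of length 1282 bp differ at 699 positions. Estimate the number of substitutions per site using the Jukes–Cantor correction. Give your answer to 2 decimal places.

0.97

p = 699/1282 ≈ 0.545242.
d = −(3/4) ln(1 − 4p/3) = −0.75 ln(1 − 0.726989) = −0.75 ln(0.273011)
  = −0.75 × (-1.298243) = 0.973682 substitutions/site.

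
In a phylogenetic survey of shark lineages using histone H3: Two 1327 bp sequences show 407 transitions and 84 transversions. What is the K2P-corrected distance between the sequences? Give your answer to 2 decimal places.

0.60

P = 407/1327 ≈ 0.306707 and Q = 84/1327 ≈ 0.063301.
Under the Kimura two-parameter model, d = −½ ln(1 − 2P − Q) − ¼ ln(1 − 2Q).
1 − 2P − Q = 0.323285, giving −½ ln(0.323285) = 0.564610.
1 − 2Q = 0.873398, giving −¼ ln(0.873398) = 0.033841.
d = 0.564610 + 0.033841 = 0.598451.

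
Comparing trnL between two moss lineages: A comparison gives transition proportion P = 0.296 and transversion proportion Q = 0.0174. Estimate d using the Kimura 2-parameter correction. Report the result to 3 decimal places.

Under the Kimura two-parameter model, d = −½ ln(1 − 2P − Q) − ¼ ln(1 − 2Q).
1 − 2P − Q = 0.3906, giving −½ ln(0.3906) = 0.470036.
1 − 2Q = 0.9652, giving −¼ ln(0.9652) = 0.008855.
d = 0.470036 + 0.008855 = 0.478891.

0.479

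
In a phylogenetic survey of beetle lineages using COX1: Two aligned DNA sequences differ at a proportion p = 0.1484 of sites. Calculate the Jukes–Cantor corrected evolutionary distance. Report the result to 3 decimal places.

0.165

d = −(3/4) ln(1 − 4p/3) = −0.75 ln(1 − 0.197867) = −0.75 ln(0.802133)
  = −0.75 × (-0.220481) = 0.165361 substitutions/site.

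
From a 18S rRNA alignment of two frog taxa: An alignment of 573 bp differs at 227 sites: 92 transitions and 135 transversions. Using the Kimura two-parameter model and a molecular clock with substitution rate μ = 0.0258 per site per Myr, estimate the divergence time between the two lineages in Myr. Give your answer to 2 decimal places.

P = 92/573 ≈ 0.160558 and Q = 135/573 ≈ 0.235602.
Under the Kimura two-parameter model, d = −½ ln(1 − 2P − Q) − ¼ ln(1 − 2Q).
1 − 2P − Q = 0.443282, giving −½ ln(0.443282) = 0.406775.
1 − 2Q = 0.528796, giving −¼ ln(0.528796) = 0.159288.
d = 0.406775 + 0.159288 = 0.566063.
Under a molecular clock d = 2μt, so t = d/(2μ) = 0.566063 / (2 × 0.0258) = 10.97 Myr.

10.97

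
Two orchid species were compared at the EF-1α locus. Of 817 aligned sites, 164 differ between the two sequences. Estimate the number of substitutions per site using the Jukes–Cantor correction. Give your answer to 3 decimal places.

p = 164/817 ≈ 0.200734.
d = −(3/4) ln(1 − 4p/3) = −0.75 ln(1 − 0.267645) = −0.75 ln(0.732355)
  = −0.75 × (-0.311490) = 0.233618 substitutions/site.

0.234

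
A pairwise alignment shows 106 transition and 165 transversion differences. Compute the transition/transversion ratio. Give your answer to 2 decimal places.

0.64

R = 106/165 = 0.642424… ≈ 0.64 (to 2 d.p.).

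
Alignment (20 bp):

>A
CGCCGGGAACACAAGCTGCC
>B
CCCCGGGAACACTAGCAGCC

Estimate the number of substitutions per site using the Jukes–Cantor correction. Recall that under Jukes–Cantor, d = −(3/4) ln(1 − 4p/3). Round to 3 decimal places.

The sequences differ at 3 of 20 sites (2, 13, 17), so p = 3/20 = 0.15.
d = −(3/4) ln(1 − 4p/3) = −0.75 ln(1 − 0.2) = −0.75 ln(0.8)
  = −0.75 × (-0.223144) = 0.167358 substitutions/site.

0.167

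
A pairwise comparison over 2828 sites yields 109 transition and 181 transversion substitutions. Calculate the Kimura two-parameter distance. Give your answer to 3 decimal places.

0.110

P = 109/2828 ≈ 0.038543 and Q = 181/2828 ≈ 0.064003.
Under the Kimura two-parameter model, d = −½ ln(1 − 2P − Q) − ¼ ln(1 − 2Q).
1 − 2P − Q = 0.858911, giving −½ ln(0.858911) = 0.076045.
1 − 2Q = 0.871994, giving −¼ ln(0.871994) = 0.034243.
d = 0.076045 + 0.034243 = 0.110288.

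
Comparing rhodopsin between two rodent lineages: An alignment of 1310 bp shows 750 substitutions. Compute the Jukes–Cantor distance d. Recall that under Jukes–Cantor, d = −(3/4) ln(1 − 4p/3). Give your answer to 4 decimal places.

1.0809

p = 750/1310 ≈ 0.572519.
d = −(3/4) ln(1 − 4p/3) = −0.75 ln(1 − 0.763359) = −0.75 ln(0.236641)
  = −0.75 × (-1.441211) = 1.080908 substitutions/site.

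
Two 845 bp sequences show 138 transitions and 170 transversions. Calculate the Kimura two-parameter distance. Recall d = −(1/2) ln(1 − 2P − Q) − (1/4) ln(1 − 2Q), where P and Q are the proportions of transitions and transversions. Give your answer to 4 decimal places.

P = 138/845 ≈ 0.163314 and Q = 170/845 ≈ 0.201183.
Under the Kimura two-parameter model, d = −½ ln(1 − 2P − Q) − ¼ ln(1 − 2Q).
1 − 2P − Q = 0.472189, giving −½ ln(0.472189) = 0.375188.
1 − 2Q = 0.597634, giving −¼ ln(0.597634) = 0.128694.
d = 0.375188 + 0.128694 = 0.503882.

0.5039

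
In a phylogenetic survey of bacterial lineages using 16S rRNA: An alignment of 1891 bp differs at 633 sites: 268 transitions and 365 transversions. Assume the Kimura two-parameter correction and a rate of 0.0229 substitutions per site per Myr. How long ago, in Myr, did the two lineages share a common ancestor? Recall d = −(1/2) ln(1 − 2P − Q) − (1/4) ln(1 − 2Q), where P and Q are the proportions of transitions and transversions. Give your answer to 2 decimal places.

P = 268/1891 ≈ 0.141724 and Q = 365/1891 ≈ 0.19302.
Under the Kimura two-parameter model, d = −½ ln(1 − 2P − Q) − ¼ ln(1 − 2Q).
1 − 2P − Q = 0.523532, giving −½ ln(0.523532) = 0.323579.
1 − 2Q = 0.61396, giving −¼ ln(0.61396) = 0.121956.
d = 0.323579 + 0.121956 = 0.445535.
Under a molecular clock d = 2μt, so t = d/(2μ) = 0.445535 / (2 × 0.0229) = 9.73 Myr.

9.73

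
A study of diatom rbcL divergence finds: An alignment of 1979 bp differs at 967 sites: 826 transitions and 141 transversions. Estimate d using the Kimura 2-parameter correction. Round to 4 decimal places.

P = 826/1979 ≈ 0.417383 and Q = 141/1979 ≈ 0.071248.
Under the Kimura two-parameter model, d = −½ ln(1 − 2P − Q) − ¼ ln(1 − 2Q).
1 − 2P − Q = 0.093986, giving −½ ln(0.093986) = 1.182305.
1 − 2Q = 0.857504, giving −¼ ln(0.857504) = 0.038432.
d = 1.182305 + 0.038432 = 1.220737.

1.2207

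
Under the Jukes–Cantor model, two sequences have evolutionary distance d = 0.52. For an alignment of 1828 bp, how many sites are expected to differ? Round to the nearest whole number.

Invert JC69: p = (3/4)(1 − e^(−4d/3)) = 0.75 × (1 − e^(-0.693333)) = 0.75 × (1 − 0.499907) = 0.375070.
Expected differing sites = pL ≈ 0.375070 × 1828 = 685.62796 ≈ 686.

686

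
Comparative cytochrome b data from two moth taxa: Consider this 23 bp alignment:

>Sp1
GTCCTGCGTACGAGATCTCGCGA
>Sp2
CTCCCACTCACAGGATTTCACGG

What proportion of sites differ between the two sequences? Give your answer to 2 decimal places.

The sequences differ at 10 of 23 positions (sites 1, 5, 6, 8, 9, 12, 13, 17, 20, 23).
p = 10/23 = 0.434782… ≈ 0.43 (to 2 d.p.).

0.43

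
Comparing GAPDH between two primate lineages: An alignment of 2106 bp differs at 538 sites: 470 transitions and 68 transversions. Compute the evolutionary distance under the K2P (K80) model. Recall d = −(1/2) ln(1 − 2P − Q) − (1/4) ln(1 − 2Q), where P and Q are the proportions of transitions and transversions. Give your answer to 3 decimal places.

P = 470/2106 ≈ 0.223172 and Q = 68/2106 ≈ 0.032289.
Under the Kimura two-parameter model, d = −½ ln(1 − 2P − Q) − ¼ ln(1 − 2Q).
1 − 2P − Q = 0.521367, giving −½ ln(0.521367) = 0.325651.
1 − 2Q = 0.935422, giving −¼ ln(0.935422) = 0.016689.
d = 0.325651 + 0.016689 = 0.342340.

0.342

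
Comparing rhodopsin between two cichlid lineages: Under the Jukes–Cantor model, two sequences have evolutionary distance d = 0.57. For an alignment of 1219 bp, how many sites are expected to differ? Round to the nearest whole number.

487

Invert JC69: p = (3/4)(1 − e^(−4d/3)) = 0.75 × (1 − e^(-0.76)) = 0.75 × (1 − 0.467666) = 0.399251.
Expected differing sites = pL ≈ 0.399251 × 1219 = 486.686969 ≈ 487.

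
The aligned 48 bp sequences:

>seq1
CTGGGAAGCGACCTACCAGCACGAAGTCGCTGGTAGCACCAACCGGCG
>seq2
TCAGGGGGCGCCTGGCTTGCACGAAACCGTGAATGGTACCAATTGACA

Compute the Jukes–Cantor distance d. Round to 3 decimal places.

0.764

The sequences differ at 23 of 48 sites, so p = 23/48 ≈ 0.479167.
d = −(3/4) ln(1 − 4p/3) = −0.75 ln(1 − 0.638889) = −0.75 ln(0.361111)
  = −0.75 × (-1.018570) = 0.763928 substitutions/site.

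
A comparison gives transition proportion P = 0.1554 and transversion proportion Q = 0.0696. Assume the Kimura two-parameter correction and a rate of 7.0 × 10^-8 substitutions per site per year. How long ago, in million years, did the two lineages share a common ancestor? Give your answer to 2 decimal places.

1.98

Under the Kimura two-parameter model, d = −½ ln(1 − 2P − Q) − ¼ ln(1 − 2Q).
1 − 2P − Q = 0.6196, giving −½ ln(0.6196) = 0.239341.
1 − 2Q = 0.8608, giving −¼ ln(0.8608) = 0.037473.
d = 0.239341 + 0.037473 = 0.276814.
Under a molecular clock d = 2μt, so t = d/(2μ) = 0.276814 / (2 × 7.0 × 10^-8) = 1.98 million years.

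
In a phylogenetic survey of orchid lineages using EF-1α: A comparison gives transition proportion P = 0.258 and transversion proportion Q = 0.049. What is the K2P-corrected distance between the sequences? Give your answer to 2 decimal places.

0.44

Under the Kimura two-parameter model, d = −½ ln(1 − 2P − Q) − ¼ ln(1 − 2Q).
1 − 2P − Q = 0.435, giving −½ ln(0.435) = 0.416205.
1 − 2Q = 0.902, giving −¼ ln(0.902) = 0.025785.
d = 0.416205 + 0.025785 = 0.441990.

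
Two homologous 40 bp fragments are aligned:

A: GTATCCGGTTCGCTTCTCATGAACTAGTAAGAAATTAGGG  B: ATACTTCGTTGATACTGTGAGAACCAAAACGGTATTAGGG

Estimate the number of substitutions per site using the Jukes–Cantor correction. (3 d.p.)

The sequences differ at 21 of 40 sites, so p = 21/40 = 0.525.
d = −(3/4) ln(1 − 4p/3) = −0.75 ln(1 − 0.7) = −0.75 ln(0.3)
  = −0.75 × (-1.203973) = 0.902980 substitutions/site.

0.903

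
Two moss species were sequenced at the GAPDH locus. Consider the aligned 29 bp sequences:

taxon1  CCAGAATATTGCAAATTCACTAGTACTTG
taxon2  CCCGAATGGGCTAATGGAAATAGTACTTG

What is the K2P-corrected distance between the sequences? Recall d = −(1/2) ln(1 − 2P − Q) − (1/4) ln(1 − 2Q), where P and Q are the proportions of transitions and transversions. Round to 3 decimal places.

0.540

Of 29 sites, 2 differences are transitions and 9 are transversions, so P = 2/29 ≈ 0.068966 and Q = 9/29 ≈ 0.310345.
Under the Kimura two-parameter model, d = −½ ln(1 − 2P − Q) − ¼ ln(1 − 2Q).
1 − 2P − Q = 0.551723, giving −½ ln(0.551723) = 0.297355.
1 − 2Q = 0.37931, giving −¼ ln(0.37931) = 0.242350.
d = 0.297355 + 0.242350 = 0.539705.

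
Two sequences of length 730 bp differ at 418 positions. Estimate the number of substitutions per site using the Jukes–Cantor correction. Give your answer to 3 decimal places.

1.081

p = 418/730 ≈ 0.572603.
d = −(3/4) ln(1 − 4p/3) = −0.75 ln(1 − 0.763471) = −0.75 ln(0.236529)
  = −0.75 × (-1.441684) = 1.081263 substitutions/site.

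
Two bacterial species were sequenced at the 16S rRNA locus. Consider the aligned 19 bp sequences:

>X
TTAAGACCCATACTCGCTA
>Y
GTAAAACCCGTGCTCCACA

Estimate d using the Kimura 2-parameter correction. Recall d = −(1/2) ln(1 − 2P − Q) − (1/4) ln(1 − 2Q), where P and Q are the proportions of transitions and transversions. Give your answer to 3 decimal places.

Of 19 sites, 4 differences are transitions and 3 are transversions, so P = 4/19 ≈ 0.210526 and Q = 3/19 ≈ 0.157895.
Under the Kimura two-parameter model, d = −½ ln(1 − 2P − Q) − ¼ ln(1 − 2Q).
1 − 2P − Q = 0.421053, giving −½ ln(0.421053) = 0.432498.
1 − 2Q = 0.68421, giving −¼ ln(0.68421) = 0.094873.
d = 0.432498 + 0.094873 = 0.527371.

0.527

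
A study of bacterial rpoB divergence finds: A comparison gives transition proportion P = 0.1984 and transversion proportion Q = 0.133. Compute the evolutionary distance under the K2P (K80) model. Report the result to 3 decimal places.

0.455

Under the Kimura two-parameter model, d = −½ ln(1 − 2P − Q) − ¼ ln(1 − 2Q).
1 − 2P − Q = 0.4702, giving −½ ln(0.4702) = 0.377299.
1 − 2Q = 0.734, giving −¼ ln(0.734) = 0.077312.
d = 0.377299 + 0.077312 = 0.454611.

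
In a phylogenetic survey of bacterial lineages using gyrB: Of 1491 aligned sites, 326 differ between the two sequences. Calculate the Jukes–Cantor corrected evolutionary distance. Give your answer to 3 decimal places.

0.258

p = 326/1491 ≈ 0.218645.
d = −(3/4) ln(1 − 4p/3) = −0.75 ln(1 − 0.291527) = −0.75 ln(0.708473)
  = −0.75 × (-0.344643) = 0.258482 substitutions/site.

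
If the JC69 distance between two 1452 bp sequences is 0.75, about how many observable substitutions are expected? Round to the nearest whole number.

Invert JC69: p = (3/4)(1 − e^(−4d/3)) = 0.75 × (1 − e^(-1)) = 0.75 × (1 − 0.367879) = 0.474091.
Expected differing sites = pL ≈ 0.474091 × 1452 = 688.380132 ≈ 688.

688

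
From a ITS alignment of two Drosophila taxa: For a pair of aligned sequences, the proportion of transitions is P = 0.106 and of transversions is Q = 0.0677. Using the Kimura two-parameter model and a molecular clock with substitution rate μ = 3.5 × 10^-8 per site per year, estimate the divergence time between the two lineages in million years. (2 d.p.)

Under the Kimura two-parameter model, d = −½ ln(1 − 2P − Q) − ¼ ln(1 − 2Q).
1 − 2P − Q = 0.7203, giving −½ ln(0.7203) = 0.164044.
1 − 2Q = 0.8646, giving −¼ ln(0.8646) = 0.036372.
d = 0.164044 + 0.036372 = 0.200416.
Under a molecular clock d = 2μt, so t = d/(2μ) = 0.200416 / (2 × 3.5 × 10^-8) = 2.86 million years.

2.86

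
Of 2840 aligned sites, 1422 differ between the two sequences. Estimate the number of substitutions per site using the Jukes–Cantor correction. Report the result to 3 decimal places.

0.826

p = 1422/2840 ≈ 0.500704.
d = −(3/4) ln(1 − 4p/3) = −0.75 ln(1 − 0.667605) = −0.75 ln(0.332395)
  = −0.75 × (-1.101431) = 0.826073 substitutions/site.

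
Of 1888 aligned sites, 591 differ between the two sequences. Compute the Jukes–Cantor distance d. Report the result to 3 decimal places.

p = 591/1888 ≈ 0.31303.
d = −(3/4) ln(1 − 4p/3) = −0.75 ln(1 − 0.417373) = −0.75 ln(0.582627)
  = −0.75 × (-0.540208) = 0.405156 substitutions/site.

0.405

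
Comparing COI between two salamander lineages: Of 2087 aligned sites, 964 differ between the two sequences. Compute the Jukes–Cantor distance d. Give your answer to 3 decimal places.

0.718

p = 964/2087 ≈ 0.461907.
d = −(3/4) ln(1 − 4p/3) = −0.75 ln(1 − 0.615876) = −0.75 ln(0.384124)
  = −0.75 × (-0.956790) = 0.717593 substitutions/site.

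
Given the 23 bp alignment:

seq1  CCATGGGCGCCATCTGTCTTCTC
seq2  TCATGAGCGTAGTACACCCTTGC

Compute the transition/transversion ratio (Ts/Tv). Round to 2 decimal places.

3.00

Transitions are A↔G and C↔T; transversions are all other mismatches.
Transitions: 9. Transversions: 3.
R = 9/3 = 3.00.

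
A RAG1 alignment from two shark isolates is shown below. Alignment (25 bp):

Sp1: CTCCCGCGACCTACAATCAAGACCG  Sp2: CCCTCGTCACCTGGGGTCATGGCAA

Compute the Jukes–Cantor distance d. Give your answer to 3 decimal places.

The sequences differ at 12 of 25 sites, so p = 12/25 = 0.48.
d = −(3/4) ln(1 − 4p/3) = −0.75 ln(1 − 0.64) = −0.75 ln(0.36)
  = −0.75 × (-1.021651) = 0.766238 substitutions/site.

0.766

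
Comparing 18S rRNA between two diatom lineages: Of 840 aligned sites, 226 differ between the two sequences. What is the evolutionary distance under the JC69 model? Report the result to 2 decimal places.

0.33

p = 226/840 ≈ 0.269048.
d = −(3/4) ln(1 − 4p/3) = −0.75 ln(1 − 0.358731) = −0.75 ln(0.641269)
  = −0.75 × (-0.444306) = 0.333230 substitutions/site.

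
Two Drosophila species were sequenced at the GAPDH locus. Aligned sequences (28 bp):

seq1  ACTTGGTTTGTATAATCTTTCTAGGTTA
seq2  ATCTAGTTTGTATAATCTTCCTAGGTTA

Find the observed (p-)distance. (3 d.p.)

0.143

The sequences differ at 4 of 28 positions (sites 2, 3, 5, 20).
p = 4/28 = 0.142857… ≈ 0.143 (to 3 d.p.).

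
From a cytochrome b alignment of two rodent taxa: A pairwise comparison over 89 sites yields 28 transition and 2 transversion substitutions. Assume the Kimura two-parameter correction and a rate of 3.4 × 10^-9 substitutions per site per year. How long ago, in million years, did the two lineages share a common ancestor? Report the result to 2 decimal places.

79.24

P = 28/89 ≈ 0.314607 and Q = 2/89 ≈ 0.022472.
Under the Kimura two-parameter model, d = −½ ln(1 − 2P − Q) − ¼ ln(1 − 2Q).
1 − 2P − Q = 0.348314, giving −½ ln(0.348314) = 0.527325.
1 − 2Q = 0.955056, giving −¼ ln(0.955056) = 0.011496.
d = 0.527325 + 0.011496 = 0.538821.
Under a molecular clock d = 2μt, so t = d/(2μ) = 0.538821 / (2 × 3.4 × 10^-9) = 79.24 million years.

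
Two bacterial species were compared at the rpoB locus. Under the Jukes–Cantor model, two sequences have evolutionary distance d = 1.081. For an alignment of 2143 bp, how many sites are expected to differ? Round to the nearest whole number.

1227

Invert JC69: p = (3/4)(1 − e^(−4d/3)) = 0.75 × (1 − e^(-1.441333)) = 0.75 × (1 − 0.236612) = 0.572541.
Expected differing sites = pL ≈ 0.572541 × 2143 = 1226.955363 ≈ 1227.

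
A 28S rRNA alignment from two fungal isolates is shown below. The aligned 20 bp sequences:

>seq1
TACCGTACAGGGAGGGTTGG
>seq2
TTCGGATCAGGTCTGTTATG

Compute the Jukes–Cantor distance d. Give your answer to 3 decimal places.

The sequences differ at 10 of 20 sites (2, 4, 6, 7, 12, 13, 14, 16, 18, 19), so p = 10/20 = 0.5.
d = −(3/4) ln(1 − 4p/3) = −0.75 ln(1 − 0.666667) = −0.75 ln(0.333333)
  = −0.75 × (-1.098613) = 0.823960 substitutions/site.

0.824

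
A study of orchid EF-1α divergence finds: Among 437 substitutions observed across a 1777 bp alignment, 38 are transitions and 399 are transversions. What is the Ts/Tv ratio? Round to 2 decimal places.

0.10

R = 38/399 = 0.095238… ≈ 0.10 (to 2 d.p.).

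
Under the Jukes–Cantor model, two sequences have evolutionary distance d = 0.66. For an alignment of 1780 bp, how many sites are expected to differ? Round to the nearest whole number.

781

Invert JC69: p = (3/4)(1 − e^(−4d/3)) = 0.75 × (1 − e^(-0.88)) = 0.75 × (1 − 0.414783) = 0.438913.
Expected differing sites = pL ≈ 0.438913 × 1780 = 781.26514 ≈ 781.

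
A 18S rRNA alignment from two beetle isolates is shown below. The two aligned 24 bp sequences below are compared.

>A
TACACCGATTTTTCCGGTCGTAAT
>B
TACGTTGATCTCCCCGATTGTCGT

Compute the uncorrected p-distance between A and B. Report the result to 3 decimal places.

0.417

The sequences differ at 10 of 24 positions (sites 4, 5, 6, 10, 12, 13, 17, 19, 22, 23).
p = 10/24 = 0.416666… ≈ 0.417 (to 3 d.p.).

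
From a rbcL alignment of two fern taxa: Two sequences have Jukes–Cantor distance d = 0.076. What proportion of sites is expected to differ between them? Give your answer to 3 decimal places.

0.072

p = (3/4)(1 − e^(−4d/3)) = 0.75 × (1 − e^(-0.101333)) = 0.75 × (1 − 0.903632) = 0.072276.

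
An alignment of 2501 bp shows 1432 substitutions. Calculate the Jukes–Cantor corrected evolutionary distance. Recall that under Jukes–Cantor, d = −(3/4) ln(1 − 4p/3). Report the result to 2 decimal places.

1.08

p = 1432/2501 ≈ 0.572571.
d = −(3/4) ln(1 − 4p/3) = −0.75 ln(1 − 0.763428) = −0.75 ln(0.236572)
  = −0.75 × (-1.441503) = 1.081127 substitutions/site.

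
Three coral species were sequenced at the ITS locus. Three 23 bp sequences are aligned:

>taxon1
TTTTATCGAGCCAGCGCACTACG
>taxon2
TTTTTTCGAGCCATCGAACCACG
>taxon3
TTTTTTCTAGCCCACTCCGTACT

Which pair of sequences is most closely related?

taxon1–taxon2: 4/23 differ, p = 0.174, d = 0.198.
taxon1–taxon3: 8/23 differ, p = 0.348, d = 0.467.
taxon2–taxon3: 9/23 differ, p = 0.391, d = 0.553.
The smallest distance is between taxon1 and taxon2.

taxon1 and taxon2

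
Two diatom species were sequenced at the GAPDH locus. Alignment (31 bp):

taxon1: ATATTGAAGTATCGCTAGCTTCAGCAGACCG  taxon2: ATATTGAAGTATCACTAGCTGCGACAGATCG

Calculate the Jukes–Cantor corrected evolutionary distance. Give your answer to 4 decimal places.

The sequences differ at 5 of 31 sites (14, 21, 23, 24, 29), so p = 5/31 ≈ 0.16129.
d = −(3/4) ln(1 − 4p/3) = −0.75 ln(1 − 0.215053) = −0.75 ln(0.784947)
  = −0.75 × (-0.242139) = 0.181604 substitutions/site.

0.1816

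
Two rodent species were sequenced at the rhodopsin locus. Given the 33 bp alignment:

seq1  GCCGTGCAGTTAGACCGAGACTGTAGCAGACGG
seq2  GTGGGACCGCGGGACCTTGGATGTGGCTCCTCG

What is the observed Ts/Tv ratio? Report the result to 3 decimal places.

0.636

Transitions are A↔G and C↔T; transversions are all other mismatches.
Transitions: 7. Transversions: 11.
R = 7/11 = 0.636363… ≈ 0.636 (to 3 d.p.).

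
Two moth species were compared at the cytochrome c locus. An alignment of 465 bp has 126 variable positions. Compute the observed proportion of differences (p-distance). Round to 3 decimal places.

0.271

p = 126/465 = 0.270967… ≈ 0.271 (to 3 d.p.).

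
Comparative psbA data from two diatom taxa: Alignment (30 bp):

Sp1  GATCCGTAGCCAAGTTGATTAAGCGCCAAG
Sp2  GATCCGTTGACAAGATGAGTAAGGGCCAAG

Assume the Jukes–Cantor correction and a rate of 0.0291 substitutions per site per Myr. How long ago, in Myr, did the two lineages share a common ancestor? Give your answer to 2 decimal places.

The sequences differ at 5 of 30 sites (8, 10, 15, 19, 24), so p = 5/30 ≈ 0.166667.
d = −(3/4) ln(1 − 4p/3) = −0.75 ln(1 − 0.222223) = −0.75 ln(0.777777)
  = −0.75 × (-0.251315) = 0.188486 substitutions/site.
Under a molecular clock d = 2μt, so t = d/(2μ) = 0.188486 / (2 × 0.0291) = 3.24 Myr.

3.24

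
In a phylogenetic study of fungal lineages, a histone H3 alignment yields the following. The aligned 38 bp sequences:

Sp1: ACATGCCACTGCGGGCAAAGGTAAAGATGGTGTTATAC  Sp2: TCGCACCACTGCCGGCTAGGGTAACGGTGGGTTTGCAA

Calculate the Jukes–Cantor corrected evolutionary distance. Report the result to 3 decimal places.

0.507

The sequences differ at 14 of 38 sites, so p = 14/38 ≈ 0.368421.
d = −(3/4) ln(1 − 4p/3) = −0.75 ln(1 − 0.491228) = −0.75 ln(0.508772)
  = −0.75 × (-0.675755) = 0.506816 substitutions/site.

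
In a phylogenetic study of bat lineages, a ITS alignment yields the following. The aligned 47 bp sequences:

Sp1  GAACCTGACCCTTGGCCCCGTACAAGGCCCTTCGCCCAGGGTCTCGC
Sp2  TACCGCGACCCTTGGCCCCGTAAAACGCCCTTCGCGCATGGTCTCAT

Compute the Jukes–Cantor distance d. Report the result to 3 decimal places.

0.250

The sequences differ at 10 of 47 sites (1, 3, 5, 6, 23, 26, 36, 39, 46, 47), so p = 10/47 ≈ 0.212766.
d = −(3/4) ln(1 − 4p/3) = −0.75 ln(1 − 0.283688) = −0.75 ln(0.716312)
  = −0.75 × (-0.333639) = 0.250229 substitutions/site.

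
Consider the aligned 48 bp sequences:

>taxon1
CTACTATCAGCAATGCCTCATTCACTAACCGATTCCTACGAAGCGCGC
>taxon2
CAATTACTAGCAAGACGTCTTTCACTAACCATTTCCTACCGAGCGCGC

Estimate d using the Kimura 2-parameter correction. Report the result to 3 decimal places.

0.307

Of 48 sites, 6 differences are transitions and 6 are transversions, so P = 6/48 = 0.125 and Q = 6/48 = 0.125.
Under the Kimura two-parameter model, d = −½ ln(1 − 2P − Q) − ¼ ln(1 − 2Q).
1 − 2P − Q = 0.625, giving −½ ln(0.625) = 0.235002.
1 − 2Q = 0.75, giving −¼ ln(0.75) = 0.071921.
d = 0.235002 + 0.071921 = 0.306923.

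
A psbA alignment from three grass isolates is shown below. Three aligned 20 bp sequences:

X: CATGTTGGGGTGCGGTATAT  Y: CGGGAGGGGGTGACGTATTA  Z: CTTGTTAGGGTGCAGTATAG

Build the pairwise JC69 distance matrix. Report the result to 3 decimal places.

X–Y: 8/20 sites differ → p = 0.4, d = −0.75 ln(1 − 0.533333) = 0.571605 ≈ 0.572.
X–Z: 4/20 sites differ → p = 0.2, d = −0.75 ln(1 − 0.266667) = 0.232617 ≈ 0.233.
Y–Z: 9/20 sites differ → p = 0.45, d = −0.75 ln(1 − 0.6) = 0.687218 ≈ 0.687.

d(X,Y) = 0.572, d(X,Z) = 0.233, d(Y,Z) = 0.687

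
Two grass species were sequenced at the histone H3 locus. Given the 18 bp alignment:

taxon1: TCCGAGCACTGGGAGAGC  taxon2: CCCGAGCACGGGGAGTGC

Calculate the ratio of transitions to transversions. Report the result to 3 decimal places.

0.500

Transitions are A↔G and C↔T; transversions are all other mismatches.
Transitions: 1. Transversions: 2.
R = 1/2 = 0.500.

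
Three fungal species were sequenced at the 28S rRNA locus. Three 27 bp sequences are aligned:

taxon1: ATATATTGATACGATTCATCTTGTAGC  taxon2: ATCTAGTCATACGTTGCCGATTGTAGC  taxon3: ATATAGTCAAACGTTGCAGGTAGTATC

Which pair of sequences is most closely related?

taxon2 and taxon3

taxon1–taxon2: 8/27 differ, p = 0.296, d = 0.377.
taxon1–taxon3: 9/27 differ, p = 0.333, d = 0.441.
taxon2–taxon3: 6/27 differ, p = 0.222, d = 0.264.
The smallest distance is between taxon2 and taxon3.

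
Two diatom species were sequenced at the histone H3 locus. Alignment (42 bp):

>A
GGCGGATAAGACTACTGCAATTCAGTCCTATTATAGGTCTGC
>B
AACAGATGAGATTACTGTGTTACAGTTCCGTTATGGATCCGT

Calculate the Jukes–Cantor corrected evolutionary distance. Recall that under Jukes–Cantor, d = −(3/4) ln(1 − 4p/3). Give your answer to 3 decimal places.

The sequences differ at 16 of 42 sites, so p = 16/42 ≈ 0.380952.
d = −(3/4) ln(1 − 4p/3) = −0.75 ln(1 − 0.507936) = −0.75 ln(0.492064)
  = −0.75 × (-0.709146) = 0.531860 substitutions/site.

0.532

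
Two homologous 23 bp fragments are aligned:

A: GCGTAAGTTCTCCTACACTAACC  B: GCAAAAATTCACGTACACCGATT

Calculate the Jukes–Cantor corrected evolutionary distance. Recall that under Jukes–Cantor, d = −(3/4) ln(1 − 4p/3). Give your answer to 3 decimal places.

The sequences differ at 9 of 23 sites (3, 4, 7, 11, 13, 19, 20, 22, 23), so p = 9/23 ≈ 0.391304.
d = −(3/4) ln(1 − 4p/3) = −0.75 ln(1 − 0.521739) = −0.75 ln(0.478261)
  = −0.75 × (-0.737599) = 0.553199 substitutions/site.

0.553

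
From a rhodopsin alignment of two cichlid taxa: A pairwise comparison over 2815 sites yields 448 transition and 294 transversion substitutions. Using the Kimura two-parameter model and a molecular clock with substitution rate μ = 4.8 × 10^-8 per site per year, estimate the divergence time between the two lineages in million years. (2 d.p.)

3.47

P = 448/2815 ≈ 0.159147 and Q = 294/2815 ≈ 0.10444.
Under the Kimura two-parameter model, d = −½ ln(1 − 2P − Q) − ¼ ln(1 − 2Q).
1 − 2P − Q = 0.577266, giving −½ ln(0.577266) = 0.274726.
1 − 2Q = 0.79112, giving −¼ ln(0.79112) = 0.058576.
d = 0.274726 + 0.058576 = 0.333302.
Under a molecular clock d = 2μt, so t = d/(2μ) = 0.333302 / (2 × 4.8 × 10^-8) = 3.47 million years.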